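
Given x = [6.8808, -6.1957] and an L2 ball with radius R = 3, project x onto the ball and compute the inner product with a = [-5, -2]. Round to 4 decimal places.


Step 1: Compute ||x|| (intermediates to 6 decimals).
||x|| = sqrt(6.8808^2 + (-6.1957)^2) = 9.259163
Step 2: Project.
Since ||x|| > R, scale = R/||x|| = 3/9.259163 = 0.324003, proj(x) = scale * x
proj(x) = [2.2294, -2.007425]
Step 3: Dot product.
a^T * proj(x) = -5*2.2294 - 2*(-2.007425) = -7.1322


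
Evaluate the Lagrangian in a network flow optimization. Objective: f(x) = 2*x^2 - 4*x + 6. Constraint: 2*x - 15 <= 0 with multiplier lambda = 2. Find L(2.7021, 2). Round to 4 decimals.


Step 1: Evaluate f(x).
f(2.7021) = 2*2.7021^2 - 4*2.7021 + 6 = 9.7943
Step 2: Evaluate g(x).
g(2.7021) = 2*2.7021 - 15 = -9.5958
Step 3: Compute Lagrangian.
L = 9.7943 + 2*-9.5958 = -9.3973


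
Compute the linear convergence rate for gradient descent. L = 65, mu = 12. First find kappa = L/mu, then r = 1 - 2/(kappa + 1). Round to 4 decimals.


Step 1: Compute the condition number.
kappa = L/mu = 65/12 = 5.4167
Step 2: Compute the convergence rate.
r = 1 - 2/(kappa + 1) = 1 - 2*mu/(L + mu) = (L - mu)/(L + mu) = 53/77 = 0.6883


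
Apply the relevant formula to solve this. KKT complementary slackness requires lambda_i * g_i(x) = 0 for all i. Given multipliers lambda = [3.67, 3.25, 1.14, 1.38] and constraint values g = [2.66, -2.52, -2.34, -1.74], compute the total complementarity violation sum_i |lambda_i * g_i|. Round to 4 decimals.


KKT complementary slackness check:
lambda_1 * g_1 = 3.67 * 2.66 = 9.7622
lambda_2 * g_2 = 3.25 * -2.52 = -8.19
lambda_3 * g_3 = 1.14 * -2.34 = -2.6676
lambda_4 * g_4 = 1.38 * -1.74 = -2.4012
Total violation = 9.7622 + 8.19 + 2.6676 + 2.4012 = 23.021


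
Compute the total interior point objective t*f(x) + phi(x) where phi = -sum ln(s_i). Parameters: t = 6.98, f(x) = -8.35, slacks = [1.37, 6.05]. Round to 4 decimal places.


Step 1: Compute log-barrier.
ln values: [0.3148, 1.8001]
phi = -(0.3148 + 1.8001) = -2.1149
Step 2: Compute augmented objective.
t*f(x) = 6.98*-8.35 = -58.283
Total = -58.283 - 2.1149 = -60.3979


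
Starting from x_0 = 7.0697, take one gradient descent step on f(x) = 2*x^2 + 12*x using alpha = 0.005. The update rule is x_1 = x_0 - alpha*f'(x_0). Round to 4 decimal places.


We compute the gradient at x_0 and apply the update.
f'(x) = 4*x + 12
f'(7.0697) = 4*7.0697 + 12 = 40.2788
x_1 = 7.0697 - 0.005*40.2788 = 6.8683


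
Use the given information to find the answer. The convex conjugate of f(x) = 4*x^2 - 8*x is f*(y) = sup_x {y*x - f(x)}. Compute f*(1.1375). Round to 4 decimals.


f*(y) = sup_x {y*x - a*x^2 - b*x} = sup_x {(y-b)*x - a*x^2}
FOC: (y - b) - 2a*x = 0 => x* = (y - b)/(2a)
x* = (1.1375 + 8)/(2*4) = 1.1422
f*(1.1375) = (y-b)^2/(4a) = (1.1375 + 8)^2/(4*4)
= 83.4939/16 = 5.2184


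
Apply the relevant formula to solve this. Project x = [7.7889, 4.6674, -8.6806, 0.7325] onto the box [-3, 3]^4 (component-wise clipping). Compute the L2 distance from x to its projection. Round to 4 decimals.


Project each component onto [-3, 3].
clip(7.7889) = 3.0, clip(4.6674) = 3.0, clip(-8.6806) = -3.0, clip(0.7325) = 0.7325
Projection = [3.0, 3.0, -3.0, 0.7325]
Squared diffs: [22.9336, 2.7802, 32.2692, 0.0]
Distance = sqrt(57.983) = 7.6147


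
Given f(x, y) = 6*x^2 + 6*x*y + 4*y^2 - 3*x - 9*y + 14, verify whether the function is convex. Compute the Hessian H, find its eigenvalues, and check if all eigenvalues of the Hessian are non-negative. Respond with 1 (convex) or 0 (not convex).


The Hessian of f(x,y) = 6*x^2 + 6*x*y + 4*y^2 - 3*x - 9*y + 14 is:
H = [[12, 6], [6, 8]]
Trace = 12 + 8 = 20
Determinant = 12*8 - (6)^2 = 60
Discriminant = (20)^2 - 4*60 = 160.0
Eigenvalues: lambda_1 = 3.6754, lambda_2 = 16.3246
The function is convex.

1


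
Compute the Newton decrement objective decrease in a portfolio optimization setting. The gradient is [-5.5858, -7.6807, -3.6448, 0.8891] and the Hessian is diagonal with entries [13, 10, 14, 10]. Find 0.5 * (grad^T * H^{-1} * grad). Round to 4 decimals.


Step 1: H is diagonal, so H^(-1) * g = [-0.4297, -0.7681, -0.2603, 0.0889].
Step 2: g^T H^(-1) g = sum_i g_i^2 / H_ii
  = (-5.5858)^2/13 + (-7.6807)^2/10 + (-3.6448)^2/14 + (0.8891)^2/10
  = 2.4001 + 5.8993 + 0.9489 + 0.079 = 9.3274
Step 3: Objective decrease = 0.5 * g^T H^(-1) g = 4.6637


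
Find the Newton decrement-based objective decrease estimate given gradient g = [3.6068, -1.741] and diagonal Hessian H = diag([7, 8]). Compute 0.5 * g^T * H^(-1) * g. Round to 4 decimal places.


Step 1: H is diagonal, so H^(-1) * g = [0.5153, -0.2176].
Step 2: g^T H^(-1) g = sum_i g_i^2 / H_ii
  = (3.6068)^2/7 + (-1.741)^2/8
  = 1.8584 + 0.3789 = 2.2373
Step 3: Objective decrease = 0.5 * g^T H^(-1) g = 1.1187


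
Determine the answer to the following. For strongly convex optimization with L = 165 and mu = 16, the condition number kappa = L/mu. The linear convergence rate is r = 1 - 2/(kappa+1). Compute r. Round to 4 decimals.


Step 1: Compute the condition number.
kappa = L/mu = 165/16 = 10.3125
Step 2: Compute the convergence rate.
r = 1 - 2/(kappa + 1) = 1 - 2*mu/(L + mu) = (L - mu)/(L + mu) = 149/181 = 0.8232


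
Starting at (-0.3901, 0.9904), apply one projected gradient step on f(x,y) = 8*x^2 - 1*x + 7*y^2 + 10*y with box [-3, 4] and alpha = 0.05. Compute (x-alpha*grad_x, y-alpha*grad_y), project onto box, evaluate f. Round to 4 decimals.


Step 1: Compute gradient at (-0.3901, 0.9904).
grad_x = 2*8*-0.3901 - 1 = -7.2416
grad_y = 2*7*0.9904 + 10 = 23.8656
Step 2: Gradient step.
x_raw = -0.3901 - 0.05*-7.2416 = -0.028
y_raw = 0.9904 - 0.05*23.8656 = -0.2029
Step 3: Project onto [-3, 4].
x_proj = clip(-0.028) = -0.028
y_proj = clip(-0.2029) = -0.2029
Step 4: Evaluate f.
f(-0.028, -0.2029) = -1.7064


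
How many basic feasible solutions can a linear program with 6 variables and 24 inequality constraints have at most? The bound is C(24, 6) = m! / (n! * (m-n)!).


Each vertex corresponds to some choice of n active constraints out of m, so the number of vertices is at most C(m, n) = m! / (n!(m-n)!).
m = 24, n = 6
Numerator: 24 * 23 * 22 * 21 * 20 * 19
Denominator: 6! = 720
C(24, 6) = 134596


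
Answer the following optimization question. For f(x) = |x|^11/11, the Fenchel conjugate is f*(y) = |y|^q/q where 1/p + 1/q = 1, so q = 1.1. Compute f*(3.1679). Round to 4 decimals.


The conjugate exponent q satisfies 1/p + 1/q = 1.
p = 11, so q = 11/(11 - 1) = 1.1
|y|^q = 3.1679^1.1 = 3.5551
f*(3.1679) = 3.5551 / 1.1 = 3.2319


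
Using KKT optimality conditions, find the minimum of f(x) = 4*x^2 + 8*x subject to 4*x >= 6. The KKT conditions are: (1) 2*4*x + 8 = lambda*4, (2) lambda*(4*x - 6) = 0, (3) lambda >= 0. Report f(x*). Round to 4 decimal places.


Step 1: Try lambda = 0 (constraint inactive).
x_unc = -8/(2*4) = -1.0
Check: 4*-1.0 = -4.0 < 6 -- violated!
Step 2: Constraint must be active: 4*x = 6
x* = 6/4 = 1.5
lambda = (2*4*1.5 + 8)/4 = 5.0
Step 3: Compute optimal value.
f(x*) = 4*1.5^2 + 8*1.5 = 21.0


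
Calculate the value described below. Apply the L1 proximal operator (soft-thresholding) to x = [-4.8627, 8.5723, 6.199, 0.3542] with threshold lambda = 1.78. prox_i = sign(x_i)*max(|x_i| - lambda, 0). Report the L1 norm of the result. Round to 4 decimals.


Soft-thresholding with lambda = 1.78:
prox(-4.8627) = sign(-4.8627)*max(|-4.8627| - 1.78, 0) = -3.0827
prox(8.5723) = sign(8.5723)*max(|8.5723| - 1.78, 0) = 6.7923
prox(6.199) = sign(6.199)*max(|6.199| - 1.78, 0) = 4.419
prox(0.3542) = sign(0.3542)*max(|0.3542| - 1.78, 0) = 0.0
prox(x) = [-3.0827, 6.7923, 4.419, 0.0]
||prox(x)||_1 = 3.0827 + 6.7923 + 4.419 + 0.0 = 14.294


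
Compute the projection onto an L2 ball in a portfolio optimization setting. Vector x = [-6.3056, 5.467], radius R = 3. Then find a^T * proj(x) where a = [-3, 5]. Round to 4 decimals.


Step 1: Compute ||x|| (intermediates to 6 decimals).
||x|| = sqrt((-6.3056)^2 + 5.467^2) = 8.345578
Step 2: Project.
Since ||x|| > R, scale = R/||x|| = 3/8.345578 = 0.359472, proj(x) = scale * x
proj(x) = [-2.266687, 1.965233]
Step 3: Dot product.
a^T * proj(x) = -3*(-2.266687) + 5*1.965233 = 16.6262


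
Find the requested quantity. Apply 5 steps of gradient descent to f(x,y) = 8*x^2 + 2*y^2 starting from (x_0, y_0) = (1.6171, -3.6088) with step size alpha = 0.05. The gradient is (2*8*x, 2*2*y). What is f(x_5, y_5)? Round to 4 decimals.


Gradient descent on f(x,y) = 8*x^2 + 2*y^2.
Starting point: (1.6171, -3.6088), alpha = 0.05
Step 1: grad_x = 2*8*1.6171 = 25.8736, grad_y = 2*2*-3.6088 = -14.4352
  x_1 = 1.6171 - 0.05*25.8736 = 0.3234
  y_1 = -3.6088 - 0.05*-14.4352 = -2.887
Step 2: grad_x = 2*8*0.3234 = 5.1747, grad_y = 2*2*-2.887 = -11.5482
  x_2 = 0.3234 - 0.05*5.1747 = 0.0647
  y_2 = -2.887 - 0.05*-11.5482 = -2.3096
Step 3: grad_x = 2*8*0.0647 = 1.0349, grad_y = 2*2*-2.3096 = -9.2385
  x_3 = 0.0647 - 0.05*1.0349 = 0.0129
  y_3 = -2.3096 - 0.05*-9.2385 = -1.8477
Step 4: grad_x = 2*8*0.0129 = 0.207, grad_y = 2*2*-1.8477 = -7.3908
  x_4 = 0.0129 - 0.05*0.207 = 0.0026
  y_4 = -1.8477 - 0.05*-7.3908 = -1.4782
Step 5: grad_x = 2*8*0.0026 = 0.0414, grad_y = 2*2*-1.4782 = -5.9127
  x_5 = 0.0026 - 0.05*0.0414 = 0.0005
  y_5 = -1.4782 - 0.05*-5.9127 = -1.1825
f(0.0005, -1.1825) = 8*0.0005^2 + 2*(-1.1825)^2 = 2.7968


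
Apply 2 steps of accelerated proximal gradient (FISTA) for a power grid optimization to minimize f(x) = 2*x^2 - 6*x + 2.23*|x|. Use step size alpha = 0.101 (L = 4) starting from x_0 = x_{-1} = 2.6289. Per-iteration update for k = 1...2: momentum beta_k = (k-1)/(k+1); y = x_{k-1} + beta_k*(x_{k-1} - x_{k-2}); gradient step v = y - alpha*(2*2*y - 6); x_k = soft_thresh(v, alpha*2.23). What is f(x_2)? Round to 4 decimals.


FISTA on f(x) = 2*x^2 - 6*x + 2.23*|x|
L = 4, alpha = 0.101
Iteration 1: beta = 0.0, y = 2.6289 + 0.0*(2.6289 - 2.6289) = 2.6289
  grad(y) = 4.5156, v = y - alpha*grad = 2.1728
  prox(v) = soft_thresh(2.1728, 0.2252) = 1.9476
Iteration 2: beta = 0.3333, y = 1.9476 + 0.3333*(1.9476 - 2.6289) = 1.7205
  grad(y) = 0.882, v = y - alpha*grad = 1.6314
  prox(v) = soft_thresh(1.6314, 0.2252) = 1.4062
f(x_2) = 2*1.4062^2 - 6*1.4062 + 2.23*|1.4062| = -1.3466


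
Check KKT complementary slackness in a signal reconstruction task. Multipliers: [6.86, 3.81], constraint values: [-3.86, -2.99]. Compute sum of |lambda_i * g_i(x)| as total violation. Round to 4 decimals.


KKT complementary slackness check:
lambda_1 * g_1 = 6.86 * -3.86 = -26.4796
lambda_2 * g_2 = 3.81 * -2.99 = -11.3919
Total violation = 26.4796 + 11.3919 = 37.8715


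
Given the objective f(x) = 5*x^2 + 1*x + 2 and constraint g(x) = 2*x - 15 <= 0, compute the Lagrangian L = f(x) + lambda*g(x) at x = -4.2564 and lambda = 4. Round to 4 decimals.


Step 1: Evaluate f(x).
f(-4.2564) = 5*(-4.2564)^2 + 1*(-4.2564) + 2 = 88.3283
Step 2: Evaluate g(x).
g(-4.2564) = 2*-4.2564 - 15 = -23.5128
Step 3: Compute Lagrangian.
L = 88.3283 + 4*-23.5128 = -5.7229


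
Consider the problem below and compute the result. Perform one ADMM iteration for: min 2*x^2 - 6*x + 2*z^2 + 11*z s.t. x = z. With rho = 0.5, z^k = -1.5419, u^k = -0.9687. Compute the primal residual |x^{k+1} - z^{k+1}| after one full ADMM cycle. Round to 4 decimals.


ADMM iteration with rho = 0.5, z^k = -1.5419, u^k = -0.9687
Step 1: x-update.
Minimize 2*x^2 - 6*x + (0.5/2)*(x + 1.5419 - 0.9687)^2
FOC: (2*2 + 0.5)*x = 6 + 0.5*(-1.5419 + 0.9687)
x^{k+1} = 1.2696
Step 2: z-update.
Minimize 2*z^2 + 11*z + (0.5/2)*(1.2696 - z - 0.9687)^2
FOC: (2*2 + 0.5)*z = -11 + 0.5*(1.2696 - 0.9687)
z^{k+1} = -2.411
Step 3: u-update.
u^{k+1} = -0.9687 + 1.2696 + 2.411 = 2.712
Step 4: Primal residual = |1.2696 + 2.411| = 3.6807


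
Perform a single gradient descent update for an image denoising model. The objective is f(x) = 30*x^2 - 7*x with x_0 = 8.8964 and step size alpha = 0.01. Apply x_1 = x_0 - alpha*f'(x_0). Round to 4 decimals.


We compute the gradient at x_0 and apply the update.
f'(x) = 60*x - 7
f'(8.8964) = 60*8.8964 - 7 = 526.784
x_1 = 8.8964 - 0.01*526.784 = 3.6286


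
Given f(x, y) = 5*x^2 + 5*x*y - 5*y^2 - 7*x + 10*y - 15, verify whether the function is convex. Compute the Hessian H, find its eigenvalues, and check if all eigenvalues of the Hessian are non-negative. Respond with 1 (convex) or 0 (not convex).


The Hessian of f(x,y) = 5*x^2 + 5*x*y - 5*y^2 - 7*x + 10*y - 15 is:
H = [[10, 5], [5, -10]]
Trace = 10 - 10 = 0
Determinant = 10*-10 - (5)^2 = -125
Discriminant = (0)^2 - 4*-125 = 500.0
Eigenvalues: lambda_1 = -11.1803, lambda_2 = 11.1803
The function is not convex.

0


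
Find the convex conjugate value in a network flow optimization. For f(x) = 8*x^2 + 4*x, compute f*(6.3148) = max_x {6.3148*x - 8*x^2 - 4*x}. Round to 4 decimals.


f*(y) = sup_x {y*x - a*x^2 - b*x} = sup_x {(y-b)*x - a*x^2}
FOC: (y - b) - 2a*x = 0 => x* = (y - b)/(2a)
x* = (6.3148 - 4)/(2*8) = 0.1447
f*(6.3148) = (y-b)^2/(4a) = (6.3148 - 4)^2/(4*8)
= 5.3583/32 = 0.1674


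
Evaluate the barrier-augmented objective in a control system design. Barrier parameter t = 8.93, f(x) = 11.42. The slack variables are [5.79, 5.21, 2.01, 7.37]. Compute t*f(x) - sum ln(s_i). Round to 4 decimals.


Step 1: Compute log-barrier.
ln values: [1.7561, 1.6506, 0.6981, 1.9974]
phi = -(1.7561 + 1.6506 + 0.6981 + 1.9974) = -6.1023
Step 2: Compute augmented objective.
t*f(x) = 8.93*11.42 = 101.9806
Total = 101.9806 - 6.1023 = 95.8783


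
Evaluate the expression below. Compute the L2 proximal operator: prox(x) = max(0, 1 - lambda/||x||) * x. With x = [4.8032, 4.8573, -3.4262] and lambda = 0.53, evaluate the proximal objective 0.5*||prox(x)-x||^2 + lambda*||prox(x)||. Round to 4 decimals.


Step 1: Compute ||x||.
||x|| = 7.6422
Step 2: Compute scaling factor.
scale = max(0, 1 - 0.53/7.6422) = 0.9306
Step 3: prox(x) = [4.4701, 4.5204, -3.1886]
||prox(x)|| = 7.1122
Step 4: Proximal objective.
0.5*||prox-x||^2 = 0.1405
lambda*||prox|| = 3.7695
Total = 3.9099


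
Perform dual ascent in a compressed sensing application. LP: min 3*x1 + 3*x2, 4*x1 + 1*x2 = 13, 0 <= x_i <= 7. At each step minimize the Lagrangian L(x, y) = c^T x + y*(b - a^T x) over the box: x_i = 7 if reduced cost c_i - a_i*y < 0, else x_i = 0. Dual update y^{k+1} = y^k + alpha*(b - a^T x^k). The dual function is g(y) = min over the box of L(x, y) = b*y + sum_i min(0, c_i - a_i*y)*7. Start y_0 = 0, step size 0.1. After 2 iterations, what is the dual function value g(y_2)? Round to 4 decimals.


Dual ascent for LP: min 3*x1 + 3*x2, 4*x1 + 1*x2 = 13, 0 <= x_i <= 7
Step 1: y^k = 0.0, reduced costs: (3.0, 3.0)
  x^k = (0.0, 0.0), subgradient = b - a^T x = 13.0
  y^{k+1} = 0.0 + 0.1*13.0 = 1.3
Step 2: y^k = 1.3, reduced costs: (-2.2, 1.7)
  x^k = (7.0, 0.0), subgradient = b - a^T x = -15.0
  y^{k+1} = 1.3 + 0.1*-15.0 = -0.2
Dual objective at y_2 = -0.2: reduced costs (3.8, 3.2), box minimizer x = (0.0, 0.0)
g(y_2) = b*y + (c1 - a1*y)*x1 + (c2 - a2*y)*x2 = 13*(-0.2) + 3.8*0.0 + 3.2*0.0 = -2.6 + 0.0 + 0.0 = -2.6


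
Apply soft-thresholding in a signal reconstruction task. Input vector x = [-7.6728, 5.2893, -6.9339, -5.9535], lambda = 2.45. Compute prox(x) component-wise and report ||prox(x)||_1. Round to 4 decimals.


Soft-thresholding with lambda = 2.45:
prox(-7.6728) = sign(-7.6728)*max(|-7.6728| - 2.45, 0) = -5.2228
prox(5.2893) = sign(5.2893)*max(|5.2893| - 2.45, 0) = 2.8393
prox(-6.9339) = sign(-6.9339)*max(|-6.9339| - 2.45, 0) = -4.4839
prox(-5.9535) = sign(-5.9535)*max(|-5.9535| - 2.45, 0) = -3.5035
prox(x) = [-5.2228, 2.8393, -4.4839, -3.5035]
||prox(x)||_1 = 5.2228 + 2.8393 + 4.4839 + 3.5035 = 16.0495


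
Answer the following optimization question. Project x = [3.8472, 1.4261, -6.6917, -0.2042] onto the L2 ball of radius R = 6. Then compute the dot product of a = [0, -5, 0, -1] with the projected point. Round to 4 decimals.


Step 1: Compute ||x|| (intermediates to 6 decimals).
||x|| = sqrt(3.8472^2 + 1.4261^2 + (-6.6917)^2 + (-0.2042)^2) = 7.852086
Step 2: Project.
Since ||x|| > R, scale = R/||x|| = 6/7.852086 = 0.764128, proj(x) = scale * x
proj(x) = [2.939753, 1.089723, -5.113315, -0.156035]
Step 3: Dot product.
a^T * proj(x) = 0*2.939753 - 5*1.089723 + 0*(-5.113315) - 1*(-0.156035) = -5.2926


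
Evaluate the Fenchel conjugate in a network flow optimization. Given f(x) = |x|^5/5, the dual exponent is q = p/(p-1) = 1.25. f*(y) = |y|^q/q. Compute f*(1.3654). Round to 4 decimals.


The conjugate exponent q satisfies 1/p + 1/q = 1.
p = 5, so q = 5/(5 - 1) = 1.25
|y|^q = 1.3654^1.25 = 1.476
f*(1.3654) = 1.476 / 1.25 = 1.1808


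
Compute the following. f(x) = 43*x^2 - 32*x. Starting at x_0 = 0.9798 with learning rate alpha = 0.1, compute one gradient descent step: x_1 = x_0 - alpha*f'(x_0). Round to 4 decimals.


We compute the gradient at x_0 and apply the update.
f'(x) = 86*x - 32
f'(0.9798) = 86*0.9798 - 32 = 52.2628
x_1 = 0.9798 - 0.1*52.2628 = -4.2465


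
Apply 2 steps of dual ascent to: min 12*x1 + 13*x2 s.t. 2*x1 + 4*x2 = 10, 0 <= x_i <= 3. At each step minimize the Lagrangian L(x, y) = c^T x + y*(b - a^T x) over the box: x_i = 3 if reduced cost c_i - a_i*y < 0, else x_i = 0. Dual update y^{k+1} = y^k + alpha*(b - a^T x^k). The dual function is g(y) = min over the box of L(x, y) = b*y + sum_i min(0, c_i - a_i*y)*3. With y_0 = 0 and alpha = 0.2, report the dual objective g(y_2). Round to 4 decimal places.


Dual ascent for LP: min 12*x1 + 13*x2, 2*x1 + 4*x2 = 10, 0 <= x_i <= 3
Step 1: y^k = 0.0, reduced costs: (12.0, 13.0)
  x^k = (0.0, 0.0), subgradient = b - a^T x = 10.0
  y^{k+1} = 0.0 + 0.2*10.0 = 2.0
Step 2: y^k = 2.0, reduced costs: (8.0, 5.0)
  x^k = (0.0, 0.0), subgradient = b - a^T x = 10.0
  y^{k+1} = 2.0 + 0.2*10.0 = 4.0
Dual objective at y_2 = 4.0: reduced costs (4.0, -3.0), box minimizer x = (0.0, 3.0)
g(y_2) = b*y + (c1 - a1*y)*x1 + (c2 - a2*y)*x2 = 10*4.0 + 4.0*0.0 + (-3.0)*3.0 = 40.0 + 0.0 - 9.0 = 31.0


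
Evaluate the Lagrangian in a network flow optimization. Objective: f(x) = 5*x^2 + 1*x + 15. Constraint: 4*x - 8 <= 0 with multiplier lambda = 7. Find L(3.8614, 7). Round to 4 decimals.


Step 1: Evaluate f(x).
f(3.8614) = 5*3.8614^2 + 1*3.8614 + 15 = 93.4134
Step 2: Evaluate g(x).
g(3.8614) = 4*3.8614 - 8 = 7.4456
Step 3: Compute Lagrangian.
L = 93.4134 + 7*7.4456 = 145.5326


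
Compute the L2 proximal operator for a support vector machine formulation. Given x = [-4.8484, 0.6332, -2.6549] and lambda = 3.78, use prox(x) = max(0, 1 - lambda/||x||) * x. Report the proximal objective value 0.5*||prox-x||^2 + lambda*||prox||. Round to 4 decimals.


Step 1: Compute ||x||.
||x|| = 5.5638
Step 2: Compute scaling factor.
scale = max(0, 1 - 3.78/5.5638) = 0.3206
Step 3: prox(x) = [-1.5545, 0.203, -0.8512]
||prox(x)|| = 1.7838
Step 4: Proximal objective.
0.5*||prox-x||^2 = 7.1442
lambda*||prox|| = 6.7428
Total = 13.8872


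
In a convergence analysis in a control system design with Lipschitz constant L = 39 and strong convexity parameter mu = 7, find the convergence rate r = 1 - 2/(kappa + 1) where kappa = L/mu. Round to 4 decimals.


Step 1: Compute the condition number.
kappa = L/mu = 39/7 = 5.5714
Step 2: Compute the convergence rate.
r = 1 - 2/(kappa + 1) = 1 - 2*mu/(L + mu) = (L - mu)/(L + mu) = 32/46 = 0.6957


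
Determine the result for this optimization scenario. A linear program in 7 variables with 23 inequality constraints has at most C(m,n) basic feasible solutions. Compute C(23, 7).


Each vertex corresponds to some choice of n active constraints out of m, so the number of vertices is at most C(m, n) = m! / (n!(m-n)!).
m = 23, n = 7
Numerator: 23 * 22 * 21 * 20 * 19 * 18 * 17
Denominator: 7! = 5040
C(23, 7) = 245157


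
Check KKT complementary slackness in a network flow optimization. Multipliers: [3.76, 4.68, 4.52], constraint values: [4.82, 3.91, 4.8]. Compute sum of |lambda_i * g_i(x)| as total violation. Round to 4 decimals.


KKT complementary slackness check:
lambda_1 * g_1 = 3.76 * 4.82 = 18.1232
lambda_2 * g_2 = 4.68 * 3.91 = 18.2988
lambda_3 * g_3 = 4.52 * 4.8 = 21.696
Total violation = 18.1232 + 18.2988 + 21.696 = 58.118


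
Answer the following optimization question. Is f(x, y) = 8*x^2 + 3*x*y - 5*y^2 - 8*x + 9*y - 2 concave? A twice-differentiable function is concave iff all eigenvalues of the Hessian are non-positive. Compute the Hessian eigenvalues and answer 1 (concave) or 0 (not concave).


The Hessian of f(x,y) = 8*x^2 + 3*x*y - 5*y^2 - 8*x + 9*y - 2 is:
H = [[16, 3], [3, -10]]
Trace = 16 - 10 = 6
Determinant = 16*-10 - (3)^2 = -169
Discriminant = (6)^2 - 4*-169 = 712.0
Eigenvalues: lambda_1 = -10.3417, lambda_2 = 16.3417
The function is not concave.

0


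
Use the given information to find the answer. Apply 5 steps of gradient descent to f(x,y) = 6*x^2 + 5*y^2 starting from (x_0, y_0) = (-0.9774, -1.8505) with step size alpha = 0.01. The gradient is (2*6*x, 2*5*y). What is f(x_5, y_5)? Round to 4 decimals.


Gradient descent on f(x,y) = 6*x^2 + 5*y^2.
Starting point: (-0.9774, -1.8505), alpha = 0.01
Step 1: grad_x = 2*6*-0.9774 = -11.7288, grad_y = 2*5*-1.8505 = -18.505
  x_1 = -0.9774 - 0.01*-11.7288 = -0.8601
  y_1 = -1.8505 - 0.01*-18.505 = -1.6655
Step 2: grad_x = 2*6*-0.8601 = -10.3213, grad_y = 2*5*-1.6655 = -16.6545
  x_2 = -0.8601 - 0.01*-10.3213 = -0.7569
  y_2 = -1.6655 - 0.01*-16.6545 = -1.4989
Step 3: grad_x = 2*6*-0.7569 = -9.0828, grad_y = 2*5*-1.4989 = -14.9891
  x_3 = -0.7569 - 0.01*-9.0828 = -0.6661
  y_3 = -1.4989 - 0.01*-14.9891 = -1.349
Step 4: grad_x = 2*6*-0.6661 = -7.9928, grad_y = 2*5*-1.349 = -13.4901
  x_4 = -0.6661 - 0.01*-7.9928 = -0.5861
  y_4 = -1.349 - 0.01*-13.4901 = -1.2141
Step 5: grad_x = 2*6*-0.5861 = -7.0337, grad_y = 2*5*-1.2141 = -12.1411
  x_5 = -0.5861 - 0.01*-7.0337 = -0.5158
  y_5 = -1.2141 - 0.01*-12.1411 = -1.0927
f(-0.5158, -1.0927) = 6*(-0.5158)^2 + 5*(-1.0927)^2 = 7.5663


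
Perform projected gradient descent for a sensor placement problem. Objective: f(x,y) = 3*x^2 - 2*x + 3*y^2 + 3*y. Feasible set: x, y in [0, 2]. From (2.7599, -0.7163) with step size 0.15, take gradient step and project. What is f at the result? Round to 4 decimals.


Step 1: Compute gradient at (2.7599, -0.7163).
grad_x = 2*3*2.7599 - 2 = 14.5594
grad_y = 2*3*-0.7163 + 3 = -1.2978
Step 2: Gradient step.
x_raw = 2.7599 - 0.15*14.5594 = 0.576
y_raw = -0.7163 - 0.15*-1.2978 = -0.5216
Step 3: Project onto [0, 2].
x_proj = clip(0.576) = 0.576
y_proj = clip(-0.5216) = 0.0
Step 4: Evaluate f.
f(0.576, 0.0) = -0.1567


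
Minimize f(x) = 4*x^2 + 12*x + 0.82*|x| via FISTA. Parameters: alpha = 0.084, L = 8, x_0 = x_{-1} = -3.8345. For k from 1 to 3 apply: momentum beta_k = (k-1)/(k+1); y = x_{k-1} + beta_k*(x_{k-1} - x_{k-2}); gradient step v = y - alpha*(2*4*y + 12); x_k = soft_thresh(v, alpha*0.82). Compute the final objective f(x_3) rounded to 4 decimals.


FISTA on f(x) = 4*x^2 + 12*x + 0.82*|x|
L = 8, alpha = 0.084
Iteration 1: beta = 0.0, y = -3.8345 + 0.0*(-3.8345 + 3.8345) = -3.8345
  grad(y) = -18.676, v = y - alpha*grad = -2.2657
  prox(v) = soft_thresh(-2.2657, 0.0689) = -2.1968
Iteration 2: beta = 0.3333, y = -2.1968 + 0.3333*(-2.1968 + 3.8345) = -1.6509
  grad(y) = -1.2076, v = y - alpha*grad = -1.5495
  prox(v) = soft_thresh(-1.5495, 0.0689) = -1.4806
Iteration 3: beta = 0.5, y = -1.4806 + 0.5*(-1.4806 + 2.1968) = -1.1225
  grad(y) = 3.0198, v = y - alpha*grad = -1.3762
  prox(v) = soft_thresh(-1.3762, 0.0689) = -1.3073
f(x_3) = 4*(-1.3073)^2 + 12*(-1.3073) + 0.82*|-1.3073| = -7.7795


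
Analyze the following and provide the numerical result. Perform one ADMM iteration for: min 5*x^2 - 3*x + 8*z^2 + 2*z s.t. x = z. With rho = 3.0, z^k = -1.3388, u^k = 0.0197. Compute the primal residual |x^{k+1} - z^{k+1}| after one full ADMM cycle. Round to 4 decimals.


ADMM iteration with rho = 3.0, z^k = -1.3388, u^k = 0.0197
Step 1: x-update.
Minimize 5*x^2 - 3*x + (3.0/2)*(x + 1.3388 + 0.0197)^2
FOC: (2*5 + 3.0)*x = 3 + 3.0*(-1.3388 - 0.0197)
x^{k+1} = -0.0827
Step 2: z-update.
Minimize 8*z^2 + 2*z + (3.0/2)*(-0.0827 - z + 0.0197)^2
FOC: (2*8 + 3.0)*z = -2 + 3.0*(-0.0827 + 0.0197)
z^{k+1} = -0.1152
Step 3: u-update.
u^{k+1} = 0.0197 - 0.0827 + 0.1152 = 0.0522
Step 4: Primal residual = |-0.0827 + 0.1152| = 0.0325


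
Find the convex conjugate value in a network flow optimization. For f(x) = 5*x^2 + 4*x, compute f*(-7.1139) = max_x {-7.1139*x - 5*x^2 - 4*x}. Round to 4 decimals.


f*(y) = sup_x {y*x - a*x^2 - b*x} = sup_x {(y-b)*x - a*x^2}
FOC: (y - b) - 2a*x = 0 => x* = (y - b)/(2a)
x* = (-7.1139 - 4)/(2*5) = -1.1114
f*(-7.1139) = (y-b)^2/(4a) = (-7.1139 - 4)^2/(4*5)
= 123.5188/20 = 6.1759


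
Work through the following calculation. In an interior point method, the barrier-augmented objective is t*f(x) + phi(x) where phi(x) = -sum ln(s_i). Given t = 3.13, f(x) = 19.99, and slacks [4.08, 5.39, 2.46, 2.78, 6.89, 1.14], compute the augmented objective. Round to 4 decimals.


Step 1: Compute log-barrier.
ln values: [1.4061, 1.6845, 0.9002, 1.0225, 1.9301, 0.131]
phi = -(1.4061 + 1.6845 + 0.9002 + 1.0225 + 1.9301 + 0.131) = -7.0744
Step 2: Compute augmented objective.
t*f(x) = 3.13*19.99 = 62.5687
Total = 62.5687 - 7.0744 = 55.4943


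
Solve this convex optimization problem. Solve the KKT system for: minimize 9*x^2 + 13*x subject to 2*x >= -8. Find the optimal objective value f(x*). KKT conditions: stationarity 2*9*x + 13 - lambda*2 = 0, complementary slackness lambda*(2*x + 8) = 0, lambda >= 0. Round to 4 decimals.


Step 1: Try lambda = 0 (constraint inactive).
Stationarity: 2*9*x + 13 = 0
x* = -13/(2*9) = -13/18 = -0.7222 (rounded; the exact value -13/18 is used below)
Check constraint: 2*-0.7222 = -1.4444 >= -8 -- satisfied.
Step 2: Compute optimal value.
f(x*) = 9*(-13/18)^2 + 13*(-13/18) = -4.6944


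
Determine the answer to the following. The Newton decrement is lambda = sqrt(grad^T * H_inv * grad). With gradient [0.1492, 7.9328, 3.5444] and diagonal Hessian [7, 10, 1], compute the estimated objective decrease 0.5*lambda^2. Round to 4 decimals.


Step 1: H is diagonal, so H^(-1) * g = [0.0213, 0.7933, 3.5444].
Step 2: g^T H^(-1) g = sum_i g_i^2 / H_ii
  = (0.1492)^2/7 + (7.9328)^2/10 + (3.5444)^2/1
  = 0.0032 + 6.2929 + 12.5628 = 18.8589
Step 3: Objective decrease = 0.5 * g^T H^(-1) g = 9.4294


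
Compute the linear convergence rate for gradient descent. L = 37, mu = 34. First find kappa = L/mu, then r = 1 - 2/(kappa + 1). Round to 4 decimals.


Step 1: Compute the condition number.
kappa = L/mu = 37/34 = 1.0882
Step 2: Compute the convergence rate.
r = 1 - 2/(kappa + 1) = 1 - 2*mu/(L + mu) = (L - mu)/(L + mu) = 3/71 = 0.0423


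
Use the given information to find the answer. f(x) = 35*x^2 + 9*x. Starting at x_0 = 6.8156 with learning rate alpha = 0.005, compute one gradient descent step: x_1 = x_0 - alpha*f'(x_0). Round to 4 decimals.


We compute the gradient at x_0 and apply the update.
f'(x) = 70*x + 9
f'(6.8156) = 70*6.8156 + 9 = 486.092
x_1 = 6.8156 - 0.005*486.092 = 4.3851


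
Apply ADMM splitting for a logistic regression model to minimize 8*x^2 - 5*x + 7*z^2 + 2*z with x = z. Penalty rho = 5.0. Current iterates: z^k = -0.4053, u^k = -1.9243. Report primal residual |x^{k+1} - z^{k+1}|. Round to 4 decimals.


ADMM iteration with rho = 5.0, z^k = -0.4053, u^k = -1.9243
Step 1: x-update.
Minimize 8*x^2 - 5*x + (5.0/2)*(x + 0.4053 - 1.9243)^2
FOC: (2*8 + 5.0)*x = 5 + 5.0*(-0.4053 + 1.9243)
x^{k+1} = 0.5998
Step 2: z-update.
Minimize 7*z^2 + 2*z + (5.0/2)*(0.5998 - z - 1.9243)^2
FOC: (2*7 + 5.0)*z = -2 + 5.0*(0.5998 - 1.9243)
z^{k+1} = -0.4538
Step 3: u-update.
u^{k+1} = -1.9243 + 0.5998 + 0.4538 = -0.8707
Step 4: Primal residual = |0.5998 + 0.4538| = 1.0536


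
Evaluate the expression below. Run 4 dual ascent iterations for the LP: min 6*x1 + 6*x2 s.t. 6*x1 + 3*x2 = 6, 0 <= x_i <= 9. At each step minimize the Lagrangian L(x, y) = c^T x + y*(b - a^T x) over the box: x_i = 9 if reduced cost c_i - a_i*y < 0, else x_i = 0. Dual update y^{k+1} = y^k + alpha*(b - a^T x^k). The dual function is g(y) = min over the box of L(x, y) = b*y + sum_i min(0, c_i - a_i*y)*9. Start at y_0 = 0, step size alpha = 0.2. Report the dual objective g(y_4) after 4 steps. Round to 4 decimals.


Dual ascent for LP: min 6*x1 + 6*x2, 6*x1 + 3*x2 = 6, 0 <= x_i <= 9
Step 1: y^k = 0.0, reduced costs: (6.0, 6.0)
  x^k = (0.0, 0.0), subgradient = b - a^T x = 6.0
  y^{k+1} = 0.0 + 0.2*6.0 = 1.2
Step 2: y^k = 1.2, reduced costs: (-1.2, 2.4)
  x^k = (9.0, 0.0), subgradient = b - a^T x = -48.0
  y^{k+1} = 1.2 + 0.2*-48.0 = -8.4
Step 3: y^k = -8.4, reduced costs: (56.4, 31.2)
  x^k = (0.0, 0.0), subgradient = b - a^T x = 6.0
  y^{k+1} = -8.4 + 0.2*6.0 = -7.2
Step 4: y^k = -7.2, reduced costs: (49.2, 27.6)
  x^k = (0.0, 0.0), subgradient = b - a^T x = 6.0
  y^{k+1} = -7.2 + 0.2*6.0 = -6.0
Dual objective at y_4 = -6.0: reduced costs (42.0, 24.0), box minimizer x = (0.0, 0.0)
g(y_4) = b*y + (c1 - a1*y)*x1 + (c2 - a2*y)*x2 = 6*(-6.0) + 42.0*0.0 + 24.0*0.0 = -36.0 + 0.0 + 0.0 = -36.0


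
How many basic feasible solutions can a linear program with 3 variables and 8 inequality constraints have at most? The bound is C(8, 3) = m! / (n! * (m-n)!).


Each vertex corresponds to some choice of n active constraints out of m, so the number of vertices is at most C(m, n) = m! / (n!(m-n)!).
m = 8, n = 3
Numerator: 8 * 7 * 6
Denominator: 3! = 6
C(8, 3) = 56


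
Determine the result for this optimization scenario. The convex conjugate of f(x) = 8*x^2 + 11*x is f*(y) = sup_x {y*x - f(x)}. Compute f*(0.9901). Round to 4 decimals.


f*(y) = sup_x {y*x - a*x^2 - b*x} = sup_x {(y-b)*x - a*x^2}
FOC: (y - b) - 2a*x = 0 => x* = (y - b)/(2a)
x* = (0.9901 - 11)/(2*8) = -0.6256
f*(0.9901) = (y-b)^2/(4a) = (0.9901 - 11)^2/(4*8)
= 100.1981/32 = 3.1312


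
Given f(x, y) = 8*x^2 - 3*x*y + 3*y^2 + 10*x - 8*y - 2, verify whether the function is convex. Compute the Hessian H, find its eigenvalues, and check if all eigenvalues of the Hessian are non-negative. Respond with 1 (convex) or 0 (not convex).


The Hessian of f(x,y) = 8*x^2 - 3*x*y + 3*y^2 + 10*x - 8*y - 2 is:
H = [[16, -3], [-3, 6]]
Trace = 16 + 6 = 22
Determinant = 16*6 - (-3)^2 = 87
Discriminant = (22)^2 - 4*87 = 136.0
Eigenvalues: lambda_1 = 5.169, lambda_2 = 16.831
The function is convex.

1


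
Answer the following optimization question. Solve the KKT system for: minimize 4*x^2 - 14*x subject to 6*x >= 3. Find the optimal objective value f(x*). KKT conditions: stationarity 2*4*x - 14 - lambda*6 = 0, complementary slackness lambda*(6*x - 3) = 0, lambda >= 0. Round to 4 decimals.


Step 1: Try lambda = 0 (constraint inactive).
Stationarity: 2*4*x - 14 = 0
x* = 14/(2*4) = 1.75
Check constraint: 6*1.75 = 10.5 >= 3 -- satisfied.
Step 2: Compute optimal value.
f(x*) = 4*1.75^2 - 14*1.75 = -12.25


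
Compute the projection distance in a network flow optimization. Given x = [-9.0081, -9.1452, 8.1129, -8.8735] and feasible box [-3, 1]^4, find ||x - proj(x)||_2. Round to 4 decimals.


Project each component onto [-3, 1].
clip(-9.0081) = -3.0, clip(-9.1452) = -3.0, clip(8.1129) = 1.0, clip(-8.8735) = -3.0
Projection = [-3.0, -3.0, 1.0, -3.0]
Squared diffs: [36.0973, 37.7635, 50.5933, 34.498]
Distance = sqrt(158.9521) = 12.6076


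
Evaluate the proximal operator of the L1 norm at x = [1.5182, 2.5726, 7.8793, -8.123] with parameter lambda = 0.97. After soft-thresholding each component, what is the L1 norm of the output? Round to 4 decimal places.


Soft-thresholding with lambda = 0.97:
prox(1.5182) = sign(1.5182)*max(|1.5182| - 0.97, 0) = 0.5482
prox(2.5726) = sign(2.5726)*max(|2.5726| - 0.97, 0) = 1.6026
prox(7.8793) = sign(7.8793)*max(|7.8793| - 0.97, 0) = 6.9093
prox(-8.123) = sign(-8.123)*max(|-8.123| - 0.97, 0) = -7.153
prox(x) = [0.5482, 1.6026, 6.9093, -7.153]
||prox(x)||_1 = 0.5482 + 1.6026 + 6.9093 + 7.153 = 16.2131


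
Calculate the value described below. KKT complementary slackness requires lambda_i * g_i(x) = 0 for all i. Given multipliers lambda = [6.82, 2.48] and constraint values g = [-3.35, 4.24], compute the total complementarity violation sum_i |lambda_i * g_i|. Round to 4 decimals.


KKT complementary slackness check:
lambda_1 * g_1 = 6.82 * -3.35 = -22.847
lambda_2 * g_2 = 2.48 * 4.24 = 10.5152
Total violation = 22.847 + 10.5152 = 33.3622


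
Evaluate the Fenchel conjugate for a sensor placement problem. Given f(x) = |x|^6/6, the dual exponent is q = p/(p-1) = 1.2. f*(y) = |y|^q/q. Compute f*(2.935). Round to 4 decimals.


The conjugate exponent q satisfies 1/p + 1/q = 1.
p = 6, so q = 6/(6 - 1) = 1.2
|y|^q = 2.935^1.2 = 3.6402
f*(2.935) = 3.6402 / 1.2 = 3.0335


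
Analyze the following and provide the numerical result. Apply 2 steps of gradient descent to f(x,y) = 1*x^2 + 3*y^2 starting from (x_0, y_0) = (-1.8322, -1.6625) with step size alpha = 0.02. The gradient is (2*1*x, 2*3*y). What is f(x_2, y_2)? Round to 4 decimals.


Gradient descent on f(x,y) = 1*x^2 + 3*y^2.
Starting point: (-1.8322, -1.6625), alpha = 0.02
Step 1: grad_x = 2*1*-1.8322 = -3.6644, grad_y = 2*3*-1.6625 = -9.975
  x_1 = -1.8322 - 0.02*-3.6644 = -1.7589
  y_1 = -1.6625 - 0.02*-9.975 = -1.463
Step 2: grad_x = 2*1*-1.7589 = -3.5178, grad_y = 2*3*-1.463 = -8.778
  x_2 = -1.7589 - 0.02*-3.5178 = -1.6886
  y_2 = -1.463 - 0.02*-8.778 = -1.2874
f(-1.6886, -1.2874) = 1*(-1.6886)^2 + 3*(-1.2874)^2 = 7.8237


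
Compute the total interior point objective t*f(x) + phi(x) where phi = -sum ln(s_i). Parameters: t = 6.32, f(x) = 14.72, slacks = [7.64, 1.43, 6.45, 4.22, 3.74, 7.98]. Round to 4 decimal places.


Step 1: Compute log-barrier.
ln values: [2.0334, 0.3577, 1.8641, 1.4398, 1.3191, 2.0769]
phi = -(2.0334 + 0.3577 + 1.8641 + 1.4398 + 1.3191 + 2.0769) = -9.091
Step 2: Compute augmented objective.
t*f(x) = 6.32*14.72 = 93.0304
Total = 93.0304 - 9.091 = 83.9394


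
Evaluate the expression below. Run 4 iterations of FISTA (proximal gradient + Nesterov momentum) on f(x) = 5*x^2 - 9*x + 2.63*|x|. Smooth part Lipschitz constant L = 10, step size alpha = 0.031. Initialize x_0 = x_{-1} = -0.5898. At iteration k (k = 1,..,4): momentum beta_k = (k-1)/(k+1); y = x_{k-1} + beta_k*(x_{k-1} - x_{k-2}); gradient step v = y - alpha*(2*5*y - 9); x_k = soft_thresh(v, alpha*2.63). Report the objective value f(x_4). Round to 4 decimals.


FISTA on f(x) = 5*x^2 - 9*x + 2.63*|x|
L = 10, alpha = 0.031
Iteration 1: beta = 0.0, y = -0.5898 + 0.0*(-0.5898 + 0.5898) = -0.5898
  grad(y) = -14.898, v = y - alpha*grad = -0.128
  prox(v) = soft_thresh(-0.128, 0.0815) = -0.0464
Iteration 2: beta = 0.3333, y = -0.0464 + 0.3333*(-0.0464 + 0.5898) = 0.1347
  grad(y) = -7.6531, v = y - alpha*grad = 0.3719
  prox(v) = soft_thresh(0.3719, 0.0815) = 0.2904
Iteration 3: beta = 0.5, y = 0.2904 + 0.5*(0.2904 + 0.0464) = 0.4588
  grad(y) = -4.4117, v = y - alpha*grad = 0.5956
  prox(v) = soft_thresh(0.5956, 0.0815) = 0.5141
Iteration 4: beta = 0.6, y = 0.5141 + 0.6*(0.5141 - 0.2904) = 0.6483
  grad(y) = -2.5175, v = y - alpha*grad = 0.7263
  prox(v) = soft_thresh(0.7263, 0.0815) = 0.6448
f(x_4) = 5*0.6448^2 - 9*0.6448 + 2.63*|0.6448| = -2.0285


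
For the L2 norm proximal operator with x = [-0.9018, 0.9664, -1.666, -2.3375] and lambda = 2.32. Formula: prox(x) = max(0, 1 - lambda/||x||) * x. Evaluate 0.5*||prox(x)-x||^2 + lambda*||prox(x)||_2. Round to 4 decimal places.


Step 1: Compute ||x||.
||x|| = 3.1602
Step 2: Compute scaling factor.
scale = max(0, 1 - 2.32/3.1602) = 0.2659
Step 3: prox(x) = [-0.2398, 0.2569, -0.4429, -0.6214]
||prox(x)|| = 0.8402
Step 4: Proximal objective.
0.5*||prox-x||^2 = 2.6912
lambda*||prox|| = 1.9493
Total = 4.6404


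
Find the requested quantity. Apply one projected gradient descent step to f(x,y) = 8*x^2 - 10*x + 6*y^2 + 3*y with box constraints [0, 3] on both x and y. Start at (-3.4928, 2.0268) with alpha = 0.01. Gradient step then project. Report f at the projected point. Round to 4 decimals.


Step 1: Compute gradient at (-3.4928, 2.0268).
grad_x = 2*8*-3.4928 - 10 = -65.8848
grad_y = 2*6*2.0268 + 3 = 27.3216
Step 2: Gradient step.
x_raw = -3.4928 - 0.01*-65.8848 = -2.834
y_raw = 2.0268 - 0.01*27.3216 = 1.7536
Step 3: Project onto [0, 3].
x_proj = clip(-2.834) = 0.0
y_proj = clip(1.7536) = 1.7536
Step 4: Evaluate f.
f(0.0, 1.7536) = 23.7111


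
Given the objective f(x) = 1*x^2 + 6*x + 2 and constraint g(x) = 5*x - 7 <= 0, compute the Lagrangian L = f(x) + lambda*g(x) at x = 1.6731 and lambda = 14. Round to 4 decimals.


Step 1: Evaluate f(x).
f(1.6731) = 1*1.6731^2 + 6*1.6731 + 2 = 14.8379
Step 2: Evaluate g(x).
g(1.6731) = 5*1.6731 - 7 = 1.3655
Step 3: Compute Lagrangian.
L = 14.8379 + 14*1.3655 = 33.9549


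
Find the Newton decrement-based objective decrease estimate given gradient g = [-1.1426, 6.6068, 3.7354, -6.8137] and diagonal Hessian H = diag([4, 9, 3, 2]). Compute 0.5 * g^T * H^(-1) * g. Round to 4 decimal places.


Step 1: H is diagonal, so H^(-1) * g = [-0.2857, 0.7341, 1.2451, -3.4069].
Step 2: g^T H^(-1) g = sum_i g_i^2 / H_ii
  = (-1.1426)^2/4 + (6.6068)^2/9 + (3.7354)^2/3 + (-6.8137)^2/2
  = 0.3264 + 4.85 + 4.6511 + 23.2133 = 33.0407
Step 3: Objective decrease = 0.5 * g^T H^(-1) g = 16.5203


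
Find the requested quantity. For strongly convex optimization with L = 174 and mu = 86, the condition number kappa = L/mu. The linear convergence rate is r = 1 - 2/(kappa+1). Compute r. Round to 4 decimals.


Step 1: Compute the condition number.
kappa = L/mu = 174/86 = 2.0233
Step 2: Compute the convergence rate.
r = 1 - 2/(kappa + 1) = 1 - 2*mu/(L + mu) = (L - mu)/(L + mu) = 88/260 = 0.3385


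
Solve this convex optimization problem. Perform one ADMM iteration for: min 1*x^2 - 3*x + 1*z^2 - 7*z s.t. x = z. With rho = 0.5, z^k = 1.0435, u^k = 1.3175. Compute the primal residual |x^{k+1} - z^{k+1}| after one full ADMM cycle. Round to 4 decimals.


ADMM iteration with rho = 0.5, z^k = 1.0435, u^k = 1.3175
Step 1: x-update.
Minimize 1*x^2 - 3*x + (0.5/2)*(x - 1.0435 + 1.3175)^2
FOC: (2*1 + 0.5)*x = 3 + 0.5*(1.0435 - 1.3175)
x^{k+1} = 1.1452
Step 2: z-update.
Minimize 1*z^2 - 7*z + (0.5/2)*(1.1452 - z + 1.3175)^2
FOC: (2*1 + 0.5)*z = 7 + 0.5*(1.1452 + 1.3175)
z^{k+1} = 3.2925
Step 3: u-update.
u^{k+1} = 1.3175 + 1.1452 - 3.2925 = -0.8298
Step 4: Primal residual = |1.1452 - 3.2925| = 2.1473


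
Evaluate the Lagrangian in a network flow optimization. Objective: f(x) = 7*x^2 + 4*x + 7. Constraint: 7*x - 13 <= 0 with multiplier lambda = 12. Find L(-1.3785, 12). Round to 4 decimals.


Step 1: Evaluate f(x).
f(-1.3785) = 7*(-1.3785)^2 + 4*(-1.3785) + 7 = 14.7878
Step 2: Evaluate g(x).
g(-1.3785) = 7*-1.3785 - 13 = -22.6495
Step 3: Compute Lagrangian.
L = 14.7878 + 12*-22.6495 = -257.0062


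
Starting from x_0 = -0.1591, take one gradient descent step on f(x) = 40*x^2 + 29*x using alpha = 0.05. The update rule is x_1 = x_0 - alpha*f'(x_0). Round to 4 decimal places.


We compute the gradient at x_0 and apply the update.
f'(x) = 80*x + 29
f'(-0.1591) = 80*-0.1591 + 29 = 16.272
x_1 = -0.1591 - 0.05*16.272 = -0.9727


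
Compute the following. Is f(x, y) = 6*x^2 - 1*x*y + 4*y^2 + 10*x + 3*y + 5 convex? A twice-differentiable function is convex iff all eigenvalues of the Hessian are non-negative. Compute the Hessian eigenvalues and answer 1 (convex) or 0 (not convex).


The Hessian of f(x,y) = 6*x^2 - 1*x*y + 4*y^2 + 10*x + 3*y + 5 is:
H = [[12, -1], [-1, 8]]
Trace = 12 + 8 = 20
Determinant = 12*8 - (-1)^2 = 95
Discriminant = (20)^2 - 4*95 = 20.0
Eigenvalues: lambda_1 = 7.7639, lambda_2 = 12.2361
The function is convex.

1


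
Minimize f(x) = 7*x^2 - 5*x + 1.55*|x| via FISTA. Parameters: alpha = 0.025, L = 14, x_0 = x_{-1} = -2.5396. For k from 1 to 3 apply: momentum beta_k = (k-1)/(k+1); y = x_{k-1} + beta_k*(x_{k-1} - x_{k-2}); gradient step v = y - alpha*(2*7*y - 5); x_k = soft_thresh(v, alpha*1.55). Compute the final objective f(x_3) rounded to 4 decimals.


FISTA on f(x) = 7*x^2 - 5*x + 1.55*|x|
L = 14, alpha = 0.025
Iteration 1: beta = 0.0, y = -2.5396 + 0.0*(-2.5396 + 2.5396) = -2.5396
  grad(y) = -40.5544, v = y - alpha*grad = -1.5257
  prox(v) = soft_thresh(-1.5257, 0.0388) = -1.487
Iteration 2: beta = 0.3333, y = -1.487 + 0.3333*(-1.487 + 2.5396) = -1.1361
  grad(y) = -20.9057, v = y - alpha*grad = -0.6135
  prox(v) = soft_thresh(-0.6135, 0.0388) = -0.5747
Iteration 3: beta = 0.5, y = -0.5747 + 0.5*(-0.5747 + 1.487) = -0.1186
  grad(y) = -6.6604, v = y - alpha*grad = 0.0479
  prox(v) = soft_thresh(0.0479, 0.0388) = 0.0092
f(x_3) = 7*0.0092^2 - 5*0.0092 + 1.55*|0.0092| = -0.031
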